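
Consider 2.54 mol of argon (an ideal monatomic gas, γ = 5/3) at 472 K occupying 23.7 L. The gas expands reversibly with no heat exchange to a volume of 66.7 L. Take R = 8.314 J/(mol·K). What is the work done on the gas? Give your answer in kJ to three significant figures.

Adiabatic: TV^(γ−1) = const with γ = 5/3.
T₂ = T₁ (V₁/V₂)^(γ−1) = 472 × (23.7/66.7)^0.667 = 472 × 0.5017 = 236.8 K.
W_by = nCᵥ(T₁ − T₂) = (2.54)(12.47)(472 − 236.8) = 7451 J.
Work on gas = −W_by = -7451 J.

W ≈ -7.45 kJ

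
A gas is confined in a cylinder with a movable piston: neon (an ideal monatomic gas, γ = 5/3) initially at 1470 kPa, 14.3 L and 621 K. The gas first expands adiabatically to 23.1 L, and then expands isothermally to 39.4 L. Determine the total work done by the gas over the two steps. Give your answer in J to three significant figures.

W_total ≈ 16800 J

Step 1 (adiabatic): W = (P₁V₁ − P₂V₂)/(γ−1) = (21021 − 15269)/0.667 = 8628 J.
After step 1: P = 661 kPa, V = 23.1 L, T = 451.1 K.
Step 2 (isothermal): W = P₁V₁ ln(V₂/V₁) = (15269) ln(39.4/23.1) = 8152 J.
W_total = 8628 + 8152 = 16781 J.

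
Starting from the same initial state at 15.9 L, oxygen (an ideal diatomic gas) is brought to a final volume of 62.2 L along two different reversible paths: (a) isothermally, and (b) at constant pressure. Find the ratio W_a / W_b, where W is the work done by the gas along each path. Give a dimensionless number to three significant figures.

Path (a) isothermal: W = P₁V₁ ln(V₂/V₁) → W_a/(P₁V₁) = 1.364.
Path (b) isobaric: W = P₁(V₂ − V₁) → W_b/(P₁V₁) = 2.912.
W_a / W_b = 1.364 / 2.912 = 0.4684.

W_a / W_b ≈ 0.468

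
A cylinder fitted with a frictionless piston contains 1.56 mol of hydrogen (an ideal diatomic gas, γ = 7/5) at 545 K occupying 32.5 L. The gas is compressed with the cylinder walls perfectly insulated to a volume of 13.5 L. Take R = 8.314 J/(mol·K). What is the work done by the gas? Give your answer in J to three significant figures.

Adiabatic: TV^(γ−1) = const with γ = 7/5.
T₂ = T₁ (V₁/V₂)^(γ−1) = 545 × (32.5/13.5)^0.4 = 545 × 1.421 = 774.5 K.
W_by = nCᵥ(T₁ − T₂) = (1.56)(20.79)(545 − 774.5) = -7441 J.

W ≈ -7440 J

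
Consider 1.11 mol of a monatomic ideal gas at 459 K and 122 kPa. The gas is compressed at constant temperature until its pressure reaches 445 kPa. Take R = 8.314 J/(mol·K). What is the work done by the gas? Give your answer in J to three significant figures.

Isothermal process: W = nRT ln(V₂/V₁) = nRT ln(P₁/P₂).
W = (1.11)(8.314)(459) × ln(122/445)
  = 4236 × ln(0.2742) = 4236 × -1.294
W_by_gas = -5481 J.

W ≈ -5480 J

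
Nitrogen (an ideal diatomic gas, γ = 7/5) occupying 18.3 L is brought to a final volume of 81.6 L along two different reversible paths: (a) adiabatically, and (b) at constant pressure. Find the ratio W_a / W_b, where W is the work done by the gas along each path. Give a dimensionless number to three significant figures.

Path (a) adiabatic: W = P₁V₁(1 − (V₁/V₂)^(γ−1))/(γ−1) → W_a/(P₁V₁) = 1.125.
Path (b) isobaric: W = P₁(V₂ − V₁) → W_b/(P₁V₁) = 3.459.
W_a / W_b = 1.125 / 3.459 = 0.3253.

W_a / W_b ≈ 0.325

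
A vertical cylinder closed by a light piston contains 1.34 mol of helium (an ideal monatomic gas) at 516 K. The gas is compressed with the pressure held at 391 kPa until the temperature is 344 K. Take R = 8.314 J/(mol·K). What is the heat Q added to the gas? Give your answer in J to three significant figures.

Q ≈ -4790 J

Isobaric: W = nRΔT = (1.34)(8.314)(-172) = -1916 J.
ΔU = nCᵥΔT with Cᵥ = 3R/2: ΔU = (1.34)(12.47)(-172) = -2874 J.
Q = ΔU + W = -2874 − 1916 = -4791 J.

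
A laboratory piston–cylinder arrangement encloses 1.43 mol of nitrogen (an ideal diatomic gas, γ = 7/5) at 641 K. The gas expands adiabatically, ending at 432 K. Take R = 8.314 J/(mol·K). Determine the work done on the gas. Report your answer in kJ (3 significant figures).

Adiabatic ⇒ Q = 0, so W_by = −ΔU = nCᵥ(T₁ − T₂).
Cᵥ = 5R/2 = 20.79 J/(mol·K).
W = (1.43)(20.79)(641 − 432) = 6212 J.
Work on gas = −W_by = -6212 J.

W ≈ -6.21 kJ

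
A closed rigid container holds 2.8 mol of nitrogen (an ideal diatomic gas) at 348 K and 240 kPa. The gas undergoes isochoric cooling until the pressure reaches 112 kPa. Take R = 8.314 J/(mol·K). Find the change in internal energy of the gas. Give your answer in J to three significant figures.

Constant volume ⇒ W = 0, so Q = ΔU = nCᵥΔT with Cᵥ = 5R/2 = 20.79 J/(mol·K).
At constant V, T₂/T₁ = P₂/P₁ ⇒ ΔT = T₁(P₂/P₁ − 1) = 348·(112/240 − 1) = -185.6 K.
ΔU = (2.8)(20.79)(-185.6) = -10802 J.

ΔU ≈ -10800 J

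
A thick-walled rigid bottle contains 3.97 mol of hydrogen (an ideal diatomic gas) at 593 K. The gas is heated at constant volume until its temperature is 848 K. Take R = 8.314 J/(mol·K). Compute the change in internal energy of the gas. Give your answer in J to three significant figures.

Constant volume ⇒ W = 0, so Q = ΔU = nCᵥΔT with Cᵥ = 5R/2 = 20.79 J/(mol·K).
ΔU = (3.97)(20.79)(848 − 593) = 21042 J.

ΔU ≈ 21000 J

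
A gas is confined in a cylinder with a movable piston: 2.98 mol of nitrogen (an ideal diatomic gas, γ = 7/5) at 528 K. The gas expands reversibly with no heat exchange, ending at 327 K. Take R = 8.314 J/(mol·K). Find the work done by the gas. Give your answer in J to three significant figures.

Adiabatic ⇒ Q = 0, so W_by = −ΔU = nCᵥ(T₁ − T₂).
Cᵥ = 5R/2 = 20.79 J/(mol·K).
W = (2.98)(20.79)(528 − 327) = 12450 J.

W ≈ 12400 J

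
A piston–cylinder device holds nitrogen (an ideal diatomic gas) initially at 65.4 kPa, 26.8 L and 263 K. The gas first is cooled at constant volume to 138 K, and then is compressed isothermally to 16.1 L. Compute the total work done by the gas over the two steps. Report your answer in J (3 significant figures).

W_total ≈ -469 J

Step 1 (isochoric): W = 0 (constant volume).
After step 1: P = 34.32 kPa (V unchanged).
Step 2 (isothermal): W = P₁V₁ ln(V₂/V₁) = (919.7) ln(16.1/26.8) = -468.7 J.
W_total = 0 − 468.7 = -468.7 J.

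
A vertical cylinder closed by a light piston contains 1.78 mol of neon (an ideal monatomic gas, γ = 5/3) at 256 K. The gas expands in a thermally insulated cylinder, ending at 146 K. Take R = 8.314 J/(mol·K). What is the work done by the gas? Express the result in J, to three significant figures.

W ≈ 2440 J

Adiabatic ⇒ Q = 0, so W_by = −ΔU = nCᵥ(T₁ − T₂).
Cᵥ = 3R/2 = 12.47 J/(mol·K).
W = (1.78)(12.47)(256 − 146) = 2442 J.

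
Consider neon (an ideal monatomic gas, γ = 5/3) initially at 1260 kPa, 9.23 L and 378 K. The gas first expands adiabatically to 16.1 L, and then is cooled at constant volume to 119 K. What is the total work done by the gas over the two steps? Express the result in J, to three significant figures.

W_total ≈ 5410 J

Step 1 (adiabatic): W = (P₁V₁ − P₂V₂)/(γ−1) = (11630 − 8026)/0.667 = 5406 J.
Step 2 (isochoric): W = 0 (constant volume).
W_total = 5406 + 0 = 5406 J.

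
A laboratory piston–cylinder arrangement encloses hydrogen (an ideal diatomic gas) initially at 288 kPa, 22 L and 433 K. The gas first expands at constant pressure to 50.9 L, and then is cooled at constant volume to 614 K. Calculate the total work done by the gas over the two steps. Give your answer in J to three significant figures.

Step 1 (isobaric): W = PΔV = (288 kPa)(50.9 − 22 L) = 8323 J.
Step 2 (isochoric): W = 0 (constant volume).
W_total = 8323 + 0 = 8323 J.

W_total ≈ 8320 J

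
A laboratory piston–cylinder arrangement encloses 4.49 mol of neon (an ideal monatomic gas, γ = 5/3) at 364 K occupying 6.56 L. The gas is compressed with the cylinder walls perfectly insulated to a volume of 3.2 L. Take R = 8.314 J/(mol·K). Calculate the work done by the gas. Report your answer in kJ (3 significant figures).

Adiabatic: TV^(γ−1) = const with γ = 5/3.
T₂ = T₁ (V₁/V₂)^(γ−1) = 364 × (6.56/3.2)^0.667 = 364 × 1.614 = 587.4 K.
W_by = nCᵥ(T₁ − T₂) = (4.49)(12.47)(364 − 587.4) = -12509 J.

W ≈ -12.5 kJ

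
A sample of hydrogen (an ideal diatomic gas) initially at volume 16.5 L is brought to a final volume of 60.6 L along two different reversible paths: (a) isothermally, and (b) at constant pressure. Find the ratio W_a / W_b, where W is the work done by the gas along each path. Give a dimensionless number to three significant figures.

Path (a) isothermal: W = P₁V₁ ln(V₂/V₁) → W_a/(P₁V₁) = 1.301.
Path (b) isobaric: W = P₁(V₂ − V₁) → W_b/(P₁V₁) = 2.673.
W_a / W_b = 1.301 / 2.673 = 0.4867.

W_a / W_b ≈ 0.487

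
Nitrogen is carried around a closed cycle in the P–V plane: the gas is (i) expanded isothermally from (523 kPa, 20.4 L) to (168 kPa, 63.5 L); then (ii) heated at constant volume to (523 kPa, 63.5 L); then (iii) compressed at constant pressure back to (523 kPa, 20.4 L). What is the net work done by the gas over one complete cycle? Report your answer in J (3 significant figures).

W_net ≈ -10400 J

Leg (i): W = PᵢVᵢ ln(V_f/Vᵢ) = (10669) ln(63.5/20.4) = 12115 J.
Leg (ii): W = 0.
Leg (iii): W = PΔV = (523)(20.4 − 63.5) = -22541 J.
W_net = 12115 − 22541 = -10426 J.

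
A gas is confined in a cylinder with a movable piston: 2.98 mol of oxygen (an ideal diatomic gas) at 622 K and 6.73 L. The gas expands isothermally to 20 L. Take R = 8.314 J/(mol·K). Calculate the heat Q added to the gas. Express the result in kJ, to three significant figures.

Q ≈ 16.8 kJ

Isothermal ⇒ ΔU = 0, so Q = W = nRT ln(V₂/V₁).
Q = (2.98)(8.314)(622) ln(20/6.73) = 15410 × 1.089 = 16784 J.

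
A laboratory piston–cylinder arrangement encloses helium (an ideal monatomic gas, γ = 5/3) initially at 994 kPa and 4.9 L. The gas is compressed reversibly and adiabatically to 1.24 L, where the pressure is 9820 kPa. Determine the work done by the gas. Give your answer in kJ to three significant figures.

W ≈ -11.0 kJ

Adiabatic: W = (P₁V₁ − P₂V₂)/(γ − 1) with γ = 5/3.
P₁V₁ = 4871 J, P₂V₂ = 12177 J.
W = (4871 − 12177) / 0.6667 = -10959 J.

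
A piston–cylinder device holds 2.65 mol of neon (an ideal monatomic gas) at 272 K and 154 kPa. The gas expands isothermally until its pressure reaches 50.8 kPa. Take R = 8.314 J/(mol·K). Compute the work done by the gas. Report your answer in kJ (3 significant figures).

W ≈ 6.65 kJ

Isothermal process: W = nRT ln(V₂/V₁) = nRT ln(P₁/P₂).
W = (2.65)(8.314)(272) × ln(154/50.8)
  = 5993 × ln(3.031) = 5993 × 1.109
W_by_gas = 6646 J.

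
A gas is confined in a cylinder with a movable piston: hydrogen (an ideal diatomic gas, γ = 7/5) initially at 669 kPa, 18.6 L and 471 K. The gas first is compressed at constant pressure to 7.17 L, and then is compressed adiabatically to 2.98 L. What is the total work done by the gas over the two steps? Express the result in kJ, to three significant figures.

Step 1 (isobaric): W = PΔV = (669 kPa)(7.17 − 18.6 L) = -7647 J.
After step 1: P = 669 kPa, V = 7.17 L, T = 181.6 K.
Step 2 (adiabatic): W = (P₁V₁ − P₂V₂)/(γ−1) = (4797 − 6815)/0.4 = -5046 J.
W_total = -7647 − 5046 = -12692 J.

W_total ≈ -12.7 kJ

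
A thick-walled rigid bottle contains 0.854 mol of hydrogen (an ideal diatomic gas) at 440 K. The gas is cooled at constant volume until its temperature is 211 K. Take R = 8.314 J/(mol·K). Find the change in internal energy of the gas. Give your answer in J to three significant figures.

Constant volume ⇒ W = 0, so Q = ΔU = nCᵥΔT with Cᵥ = 5R/2 = 20.79 J/(mol·K).
ΔU = (0.854)(20.79)(211 − 440) = -4065 J.

ΔU ≈ -4060 J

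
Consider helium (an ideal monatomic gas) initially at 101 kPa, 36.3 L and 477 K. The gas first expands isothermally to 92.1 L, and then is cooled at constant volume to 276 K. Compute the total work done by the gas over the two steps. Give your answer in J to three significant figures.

Step 1 (isothermal): W = P₁V₁ ln(V₂/V₁) = (3666) ln(92.1/36.3) = 3414 J.
Step 2 (isochoric): W = 0 (constant volume).
W_total = 3414 + 0 = 3414 J.

W_total ≈ 3410 J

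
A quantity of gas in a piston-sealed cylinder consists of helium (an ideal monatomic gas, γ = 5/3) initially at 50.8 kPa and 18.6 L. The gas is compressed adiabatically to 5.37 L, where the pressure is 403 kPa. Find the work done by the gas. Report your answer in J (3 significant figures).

W ≈ -1830 J

Adiabatic: W = (P₁V₁ − P₂V₂)/(γ − 1) with γ = 5/3.
P₁V₁ = 944.9 J, P₂V₂ = 2164 J.
W = (944.9 − 2164) / 0.6667 = -1829 J.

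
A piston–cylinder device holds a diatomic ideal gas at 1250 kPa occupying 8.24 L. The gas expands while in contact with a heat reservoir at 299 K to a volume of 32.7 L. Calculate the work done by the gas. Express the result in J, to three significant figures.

Isothermal: W = nRT ln(V₂/V₁) = P₁V₁ ln(V₂/V₁).
P₁V₁ = (1250 kPa)(8.24 L) = 10300 J.
W = 10300 × ln(32.7/8.24) = 10300 × 1.378
W_by_gas = 14197 J.

W ≈ 14200 J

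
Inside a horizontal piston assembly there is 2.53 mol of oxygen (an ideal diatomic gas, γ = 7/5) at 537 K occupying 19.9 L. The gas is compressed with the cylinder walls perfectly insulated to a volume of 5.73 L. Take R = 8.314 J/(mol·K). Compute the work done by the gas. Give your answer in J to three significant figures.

Adiabatic: TV^(γ−1) = const with γ = 7/5.
T₂ = T₁ (V₁/V₂)^(γ−1) = 537 × (19.9/5.73)^0.4 = 537 × 1.645 = 883.6 K.
W_by = nCᵥ(T₁ − T₂) = (2.53)(20.79)(537 − 883.6) = -18226 J.

W ≈ -18200 J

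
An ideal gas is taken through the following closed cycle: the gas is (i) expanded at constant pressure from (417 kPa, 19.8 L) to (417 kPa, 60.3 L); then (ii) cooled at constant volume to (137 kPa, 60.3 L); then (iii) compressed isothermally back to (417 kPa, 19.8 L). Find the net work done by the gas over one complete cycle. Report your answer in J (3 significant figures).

W_net ≈ 7690 J

Leg (i): W = PΔV = (417)(60.3 − 19.8) = 16888 J.
Leg (ii): W = 0.
Leg (iii): W = PᵢVᵢ ln(V_f/Vᵢ) = (8261) ln(19.8/60.3) = -9200 J.
W_net = 16888 − 9200 = 7689 J.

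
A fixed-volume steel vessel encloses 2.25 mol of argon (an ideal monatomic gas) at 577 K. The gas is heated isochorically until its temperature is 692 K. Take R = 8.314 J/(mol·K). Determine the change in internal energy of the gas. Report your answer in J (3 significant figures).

ΔU ≈ 3230 J

Constant volume ⇒ W = 0, so Q = ΔU = nCᵥΔT with Cᵥ = 3R/2 = 12.47 J/(mol·K).
ΔU = (2.25)(12.47)(692 − 577) = 3227 J.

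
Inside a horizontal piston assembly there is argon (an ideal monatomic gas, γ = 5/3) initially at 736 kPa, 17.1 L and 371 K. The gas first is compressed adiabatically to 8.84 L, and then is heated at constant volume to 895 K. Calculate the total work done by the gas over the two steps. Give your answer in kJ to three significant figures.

Step 1 (adiabatic): W = (P₁V₁ − P₂V₂)/(γ−1) = (12586 − 19539)/0.667 = -10430 J.
Step 2 (isochoric): W = 0 (constant volume).
W_total = -10430 + 0 = -10430 J.

W_total ≈ -10.4 kJ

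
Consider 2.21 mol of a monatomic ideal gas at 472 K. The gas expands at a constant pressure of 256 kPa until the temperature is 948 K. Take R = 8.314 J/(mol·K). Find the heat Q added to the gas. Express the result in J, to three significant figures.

Isobaric: W = nRΔT = (2.21)(8.314)(476) = 8746 J.
ΔU = nCᵥΔT with Cᵥ = 3R/2: ΔU = (2.21)(12.47)(476) = 13119 J.
Q = ΔU + W = 13119 + 8746 = 21865 J.

Q ≈ 21900 J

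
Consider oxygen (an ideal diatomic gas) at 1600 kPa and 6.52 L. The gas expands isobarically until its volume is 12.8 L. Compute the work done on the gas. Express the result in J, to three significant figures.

Isobaric: W = P ΔV.
W = (1600 kPa)(12.8 − 6.52 L) = (1600)(6.28) = 10048 J.
Work on gas = −W_by = -10048 J.

W ≈ -10000 J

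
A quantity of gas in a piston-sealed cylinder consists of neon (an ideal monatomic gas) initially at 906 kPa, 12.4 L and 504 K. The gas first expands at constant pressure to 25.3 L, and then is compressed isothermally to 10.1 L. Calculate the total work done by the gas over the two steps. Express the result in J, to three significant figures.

W_total ≈ -9360 J

Step 1 (isobaric): W = PΔV = (906 kPa)(25.3 − 12.4 L) = 11687 J.
After step 1: P = 906 kPa, V = 25.3 L, T = 1028 K.
Step 2 (isothermal): W = P₁V₁ ln(V₂/V₁) = (22922) ln(10.1/25.3) = -21048 J.
W_total = 11687 − 21048 = -9361 J.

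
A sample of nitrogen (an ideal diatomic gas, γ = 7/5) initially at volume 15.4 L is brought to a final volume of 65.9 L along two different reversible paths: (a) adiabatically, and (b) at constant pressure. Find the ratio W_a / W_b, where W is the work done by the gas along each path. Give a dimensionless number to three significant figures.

Path (a) adiabatic: W = P₁V₁(1 − (V₁/V₂)^(γ−1))/(γ−1) → W_a/(P₁V₁) = 1.102.
Path (b) isobaric: W = P₁(V₂ − V₁) → W_b/(P₁V₁) = 3.279.
W_a / W_b = 1.102 / 3.279 = 0.3362.

W_a / W_b ≈ 0.336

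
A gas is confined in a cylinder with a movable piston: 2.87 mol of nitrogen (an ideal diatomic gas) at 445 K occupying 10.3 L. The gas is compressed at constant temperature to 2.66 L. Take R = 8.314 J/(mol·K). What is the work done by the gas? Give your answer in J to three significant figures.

W ≈ -14400 J

Isothermal: W = nRT ln(V₂/V₁).
W = (2.87)(8.314)(445) × ln(2.66/10.3)
  = 10618 × -1.354
W_by_gas = -14375 J.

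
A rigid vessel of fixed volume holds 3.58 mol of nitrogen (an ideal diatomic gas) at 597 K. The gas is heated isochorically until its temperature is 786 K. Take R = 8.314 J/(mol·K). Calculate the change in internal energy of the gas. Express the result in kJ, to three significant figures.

Constant volume ⇒ W = 0, so Q = ΔU = nCᵥΔT with Cᵥ = 5R/2 = 20.79 J/(mol·K).
ΔU = (3.58)(20.79)(786 − 597) = 14064 J.

ΔU ≈ 14.1 kJ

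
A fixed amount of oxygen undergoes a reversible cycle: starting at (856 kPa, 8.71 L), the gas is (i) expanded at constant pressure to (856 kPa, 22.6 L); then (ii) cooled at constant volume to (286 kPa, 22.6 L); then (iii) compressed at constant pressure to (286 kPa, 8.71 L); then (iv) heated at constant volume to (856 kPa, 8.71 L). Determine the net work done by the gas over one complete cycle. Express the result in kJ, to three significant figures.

Constant-volume legs do no work.
W(i) = (856)(22.6 − 8.71) = 11890 J; W(iii) = (286)(8.71 − 22.6) = -3973 J.
W_net = 11890 − 3973 = 7917 J (the clockwise enclosed area).

W_net ≈ 7.92 kJ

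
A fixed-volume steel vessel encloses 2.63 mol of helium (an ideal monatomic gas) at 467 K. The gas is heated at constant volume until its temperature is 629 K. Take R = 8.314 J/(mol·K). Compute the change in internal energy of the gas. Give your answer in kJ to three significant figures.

Constant volume ⇒ W = 0, so Q = ΔU = nCᵥΔT with Cᵥ = 3R/2 = 12.47 J/(mol·K).
ΔU = (2.63)(12.47)(629 − 467) = 5313 J.

ΔU ≈ 5.31 kJ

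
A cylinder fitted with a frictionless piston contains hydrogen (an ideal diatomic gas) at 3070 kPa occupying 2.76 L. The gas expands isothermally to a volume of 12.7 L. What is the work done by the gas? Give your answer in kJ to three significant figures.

W ≈ 12.9 kJ

Isothermal: W = nRT ln(V₂/V₁) = P₁V₁ ln(V₂/V₁).
P₁V₁ = (3070 kPa)(2.76 L) = 8473 J.
W = 8473 × ln(12.7/2.76) = 8473 × 1.526
W_by_gas = 12933 J.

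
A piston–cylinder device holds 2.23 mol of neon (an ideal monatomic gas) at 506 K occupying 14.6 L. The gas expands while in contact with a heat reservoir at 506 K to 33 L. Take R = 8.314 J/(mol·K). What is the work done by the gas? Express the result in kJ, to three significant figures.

W ≈ 7.65 kJ

Isothermal: W = nRT ln(V₂/V₁).
W = (2.23)(8.314)(506) × ln(33/14.6)
  = 9381 × 0.8155
W_by_gas = 7650 J.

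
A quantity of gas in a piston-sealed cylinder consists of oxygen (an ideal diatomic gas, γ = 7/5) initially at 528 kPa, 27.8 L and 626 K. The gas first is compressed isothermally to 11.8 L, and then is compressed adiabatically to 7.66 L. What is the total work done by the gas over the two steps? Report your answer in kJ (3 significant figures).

W_total ≈ -19.5 kJ

Step 1 (isothermal): W = P₁V₁ ln(V₂/V₁) = (14678) ln(11.8/27.8) = -12578 J.
After step 1: P = 1244 kPa, V = 11.8 L, T = 626 K.
Step 2 (adiabatic): W = (P₁V₁ − P₂V₂)/(γ−1) = (14678 − 17448)/0.4 = -6923 J.
W_total = -12578 − 6923 = -19502 J.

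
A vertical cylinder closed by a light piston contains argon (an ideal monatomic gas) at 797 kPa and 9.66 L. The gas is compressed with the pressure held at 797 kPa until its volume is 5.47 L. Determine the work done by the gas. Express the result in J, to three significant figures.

W ≈ -3340 J

Isobaric: W = P ΔV.
W = (797 kPa)(5.47 − 9.66 L) = (797)(-4.19) = -3339 J.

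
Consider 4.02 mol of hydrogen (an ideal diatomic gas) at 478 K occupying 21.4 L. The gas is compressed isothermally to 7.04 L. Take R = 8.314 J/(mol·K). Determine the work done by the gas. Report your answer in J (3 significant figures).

Isothermal: W = nRT ln(V₂/V₁).
W = (4.02)(8.314)(478) × ln(7.04/21.4)
  = 15976 × -1.112
W_by_gas = -17762 J.

W ≈ -17800 J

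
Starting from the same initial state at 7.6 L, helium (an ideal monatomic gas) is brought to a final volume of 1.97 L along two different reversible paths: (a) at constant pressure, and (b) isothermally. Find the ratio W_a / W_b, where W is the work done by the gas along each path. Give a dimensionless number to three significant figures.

W_a / W_b ≈ 0.549

Path (a) isobaric: W = P₁(V₂ − V₁) → W_a/(P₁V₁) = -0.7408.
Path (b) isothermal: W = P₁V₁ ln(V₂/V₁) → W_b/(P₁V₁) = -1.35.
W_a / W_b = -0.7408 / -1.35 = 0.5487.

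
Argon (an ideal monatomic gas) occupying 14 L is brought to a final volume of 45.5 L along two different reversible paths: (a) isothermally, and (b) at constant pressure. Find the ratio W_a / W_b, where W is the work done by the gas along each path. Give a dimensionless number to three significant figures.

W_a / W_b ≈ 0.524

Path (a) isothermal: W = P₁V₁ ln(V₂/V₁) → W_a/(P₁V₁) = 1.179.
Path (b) isobaric: W = P₁(V₂ − V₁) → W_b/(P₁V₁) = 2.25.
W_a / W_b = 1.179 / 2.25 = 0.5238.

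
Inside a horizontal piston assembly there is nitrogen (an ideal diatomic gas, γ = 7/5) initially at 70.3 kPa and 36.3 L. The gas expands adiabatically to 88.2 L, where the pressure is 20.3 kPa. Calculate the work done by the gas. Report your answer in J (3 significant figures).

Adiabatic: W = (P₁V₁ − P₂V₂)/(γ − 1) with γ = 7/5.
P₁V₁ = 2552 J, P₂V₂ = 1790 J.
W = (2552 − 1790) / 0.4 = 1904 J.

W ≈ 1900 J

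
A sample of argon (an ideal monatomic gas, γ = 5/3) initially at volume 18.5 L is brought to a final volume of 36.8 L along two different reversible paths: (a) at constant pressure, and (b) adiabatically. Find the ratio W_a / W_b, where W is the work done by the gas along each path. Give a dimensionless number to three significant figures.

Path (a) isobaric: W = P₁(V₂ − V₁) → W_a/(P₁V₁) = 0.9892.
Path (b) adiabatic: W = P₁V₁(1 − (V₁/V₂)^(γ−1))/(γ−1) → W_b/(P₁V₁) = 0.5516.
W_a / W_b = 0.9892 / 0.5516 = 1.793.

W_a / W_b ≈ 1.79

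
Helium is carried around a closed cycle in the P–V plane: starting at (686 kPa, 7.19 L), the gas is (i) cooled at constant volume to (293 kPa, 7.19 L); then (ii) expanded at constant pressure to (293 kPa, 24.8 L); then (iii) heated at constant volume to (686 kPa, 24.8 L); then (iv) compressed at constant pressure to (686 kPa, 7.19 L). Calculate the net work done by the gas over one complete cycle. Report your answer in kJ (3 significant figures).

W_net ≈ -6.92 kJ

Constant-volume legs do no work.
W(ii) = (293)(24.8 − 7.19) = 5160 J; W(iv) = (686)(7.19 − 24.8) = -12080 J.
W_net = 5160 − 12080 = -6921 J (the counter-clockwise enclosed area).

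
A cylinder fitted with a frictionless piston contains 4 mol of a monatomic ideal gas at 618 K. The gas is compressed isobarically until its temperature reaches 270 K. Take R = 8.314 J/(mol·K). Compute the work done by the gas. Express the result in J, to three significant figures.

W ≈ -11600 J

Isobaric: W = P ΔV = nR ΔT.
W = (4)(8.314)(270 − 618) = -11573 J.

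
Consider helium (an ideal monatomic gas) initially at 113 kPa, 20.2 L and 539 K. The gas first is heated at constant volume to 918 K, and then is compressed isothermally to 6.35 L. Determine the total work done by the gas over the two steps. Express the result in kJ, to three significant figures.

Step 1 (isochoric): W = 0 (constant volume).
After step 1: P = 192.5 kPa (V unchanged).
Step 2 (isothermal): W = P₁V₁ ln(V₂/V₁) = (3888) ln(6.35/20.2) = -4499 J.
W_total = 0 − 4499 = -4499 J.

W_total ≈ -4.50 kJ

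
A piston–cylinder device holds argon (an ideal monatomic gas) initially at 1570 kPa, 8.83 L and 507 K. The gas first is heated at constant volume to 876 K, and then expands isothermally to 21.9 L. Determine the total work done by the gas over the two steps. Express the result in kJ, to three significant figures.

W_total ≈ 21.8 kJ

Step 1 (isochoric): W = 0 (constant volume).
After step 1: P = 2713 kPa (V unchanged).
Step 2 (isothermal): W = P₁V₁ ln(V₂/V₁) = (23953) ln(21.9/8.83) = 21757 J.
W_total = 0 + 21757 = 21757 J.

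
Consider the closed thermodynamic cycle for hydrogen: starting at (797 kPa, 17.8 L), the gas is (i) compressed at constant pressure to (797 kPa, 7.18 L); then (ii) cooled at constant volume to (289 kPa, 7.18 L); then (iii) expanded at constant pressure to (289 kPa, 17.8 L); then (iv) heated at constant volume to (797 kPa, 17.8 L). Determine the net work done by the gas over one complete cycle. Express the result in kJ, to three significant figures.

Constant-volume legs do no work.
W(i) = (797)(7.18 − 17.8) = -8464 J; W(iii) = (289)(17.8 − 7.18) = 3069 J.
W_net = -8464 + 3069 = -5395 J (the counter-clockwise enclosed area).

W_net ≈ -5.39 kJ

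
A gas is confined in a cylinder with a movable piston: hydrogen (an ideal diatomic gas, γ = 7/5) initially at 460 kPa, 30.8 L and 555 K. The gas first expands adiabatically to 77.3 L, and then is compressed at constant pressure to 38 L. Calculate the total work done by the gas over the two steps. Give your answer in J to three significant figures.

Step 1 (adiabatic): W = (P₁V₁ − P₂V₂)/(γ−1) = (14168 − 9805)/0.4 = 10907 J.
After step 1: P = 126.8 kPa, V = 77.3 L, T = 384.1 K.
Step 2 (isobaric): W = PΔV = (126.8 kPa)(38 − 77.3 L) = -4985 J.
W_total = 10907 − 4985 = 5922 J.

W_total ≈ 5920 J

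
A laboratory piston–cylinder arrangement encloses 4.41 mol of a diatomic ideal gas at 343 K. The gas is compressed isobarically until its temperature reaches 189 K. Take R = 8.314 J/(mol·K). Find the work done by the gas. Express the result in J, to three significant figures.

Isobaric: W = P ΔV = nR ΔT.
W = (4.41)(8.314)(189 − 343) = -5646 J.

W ≈ -5650 J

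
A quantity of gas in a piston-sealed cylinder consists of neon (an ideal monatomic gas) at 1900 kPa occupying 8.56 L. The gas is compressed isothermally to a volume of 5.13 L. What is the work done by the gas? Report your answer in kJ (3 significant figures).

Isothermal: W = nRT ln(V₂/V₁) = P₁V₁ ln(V₂/V₁).
P₁V₁ = (1900 kPa)(8.56 L) = 16264 J.
W = 16264 × ln(5.13/8.56) = 16264 × -0.512
W_by_gas = -8327 J.

W ≈ -8.33 kJ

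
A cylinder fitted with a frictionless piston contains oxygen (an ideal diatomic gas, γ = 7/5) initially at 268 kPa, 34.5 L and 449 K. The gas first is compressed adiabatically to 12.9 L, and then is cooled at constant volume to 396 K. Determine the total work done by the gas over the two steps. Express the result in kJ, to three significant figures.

Step 1 (adiabatic): W = (P₁V₁ − P₂V₂)/(γ−1) = (9246 − 13704)/0.4 = -11145 J.
Step 2 (isochoric): W = 0 (constant volume).
W_total = -11145 + 0 = -11145 J.

W_total ≈ -11.1 kJ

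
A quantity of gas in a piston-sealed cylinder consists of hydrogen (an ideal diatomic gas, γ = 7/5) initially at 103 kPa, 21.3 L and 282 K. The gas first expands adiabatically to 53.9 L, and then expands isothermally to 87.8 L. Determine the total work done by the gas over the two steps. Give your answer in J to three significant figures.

Step 1 (adiabatic): W = (P₁V₁ − P₂V₂)/(γ−1) = (2194 − 1513)/0.4 = 1701 J.
After step 1: P = 28.08 kPa, V = 53.9 L, T = 194.5 K.
Step 2 (isothermal): W = P₁V₁ ln(V₂/V₁) = (1513) ln(87.8/53.9) = 738.4 J.
W_total = 1701 + 738.4 = 2440 J.

W_total ≈ 2440 J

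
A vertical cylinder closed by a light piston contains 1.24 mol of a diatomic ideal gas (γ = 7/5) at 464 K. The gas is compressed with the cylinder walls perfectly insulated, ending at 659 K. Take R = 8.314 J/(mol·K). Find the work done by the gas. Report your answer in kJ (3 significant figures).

Adiabatic ⇒ Q = 0, so W_by = −ΔU = nCᵥ(T₁ − T₂).
Cᵥ = 5R/2 = 20.79 J/(mol·K).
W = (1.24)(20.79)(464 − 659) = -5026 J.

W ≈ -5.03 kJ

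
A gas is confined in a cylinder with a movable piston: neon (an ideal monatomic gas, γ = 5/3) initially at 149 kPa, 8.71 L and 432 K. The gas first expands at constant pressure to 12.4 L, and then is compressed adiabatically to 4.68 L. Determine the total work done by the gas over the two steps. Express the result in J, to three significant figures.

Step 1 (isobaric): W = PΔV = (149 kPa)(12.4 − 8.71 L) = 549.8 J.
After step 1: P = 149 kPa, V = 12.4 L, T = 615 K.
Step 2 (adiabatic): W = (P₁V₁ − P₂V₂)/(γ−1) = (1848 − 3538)/0.667 = -2535 J.
W_total = 549.8 − 2535 = -1985 J.

W_total ≈ -1990 J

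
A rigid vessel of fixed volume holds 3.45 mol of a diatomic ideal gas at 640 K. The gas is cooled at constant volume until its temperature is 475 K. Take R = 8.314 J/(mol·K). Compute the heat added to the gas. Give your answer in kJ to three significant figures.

Constant volume ⇒ W = 0, so Q = ΔU = nCᵥΔT with Cᵥ = 5R/2 = 20.79 J/(mol·K).
ΔU = (3.45)(20.79)(475 − 640) = -11832 J.

Q ≈ -11.8 kJ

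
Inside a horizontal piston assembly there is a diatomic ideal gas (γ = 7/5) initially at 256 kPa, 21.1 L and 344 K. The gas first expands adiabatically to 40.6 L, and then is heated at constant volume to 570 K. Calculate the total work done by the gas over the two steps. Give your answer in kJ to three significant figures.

Step 1 (adiabatic): W = (P₁V₁ − P₂V₂)/(γ−1) = (5402 − 4157)/0.4 = 3110 J.
Step 2 (isochoric): W = 0 (constant volume).
W_total = 3110 + 0 = 3110 J.

W_total ≈ 3.11 kJ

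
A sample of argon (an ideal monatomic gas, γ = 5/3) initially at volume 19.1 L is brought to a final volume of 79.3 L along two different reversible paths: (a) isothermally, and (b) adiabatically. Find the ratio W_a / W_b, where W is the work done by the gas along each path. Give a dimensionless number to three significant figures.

W_a / W_b ≈ 1.55

Path (a) isothermal: W = P₁V₁ ln(V₂/V₁) → W_a/(P₁V₁) = 1.424.
Path (b) adiabatic: W = P₁V₁(1 − (V₁/V₂)^(γ−1))/(γ−1) → W_b/(P₁V₁) = 0.9193.
W_a / W_b = 1.424 / 0.9193 = 1.548.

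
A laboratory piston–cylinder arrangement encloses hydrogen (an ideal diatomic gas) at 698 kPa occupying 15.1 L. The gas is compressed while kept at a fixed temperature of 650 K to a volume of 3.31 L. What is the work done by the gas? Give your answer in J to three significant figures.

W ≈ -16000 J

Isothermal: W = nRT ln(V₂/V₁) = P₁V₁ ln(V₂/V₁).
P₁V₁ = (698 kPa)(15.1 L) = 10540 J.
W = 10540 × ln(3.31/15.1) = 10540 × -1.518
W_by_gas = -15997 J.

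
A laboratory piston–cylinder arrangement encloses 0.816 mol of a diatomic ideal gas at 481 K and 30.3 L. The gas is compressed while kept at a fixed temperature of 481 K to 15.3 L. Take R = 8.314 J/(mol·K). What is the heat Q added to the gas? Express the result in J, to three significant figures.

Q ≈ -2230 J

Isothermal ⇒ ΔU = 0, so Q = W = nRT ln(V₂/V₁).
Q = (0.816)(8.314)(481) ln(15.3/30.3) = 3263 × -0.6833 = -2230 J.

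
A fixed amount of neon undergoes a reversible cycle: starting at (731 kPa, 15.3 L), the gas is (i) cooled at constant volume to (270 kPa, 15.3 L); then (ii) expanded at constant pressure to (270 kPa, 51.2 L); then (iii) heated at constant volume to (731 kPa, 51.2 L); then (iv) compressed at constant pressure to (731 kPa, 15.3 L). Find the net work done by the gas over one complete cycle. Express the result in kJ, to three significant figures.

Constant-volume legs do no work.
W(ii) = (270)(51.2 − 15.3) = 9693 J; W(iv) = (731)(15.3 − 51.2) = -26243 J.
W_net = 9693 − 26243 = -16550 J (the counter-clockwise enclosed area).

W_net ≈ -16.5 kJ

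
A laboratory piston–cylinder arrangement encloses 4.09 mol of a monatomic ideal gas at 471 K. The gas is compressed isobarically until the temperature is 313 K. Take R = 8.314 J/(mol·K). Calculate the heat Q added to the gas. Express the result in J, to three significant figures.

Isobaric: W = nRΔT = (4.09)(8.314)(-158) = -5373 J.
ΔU = nCᵥΔT with Cᵥ = 3R/2: ΔU = (4.09)(12.47)(-158) = -8059 J.
Q = ΔU + W = -8059 − 5373 = -13432 J.

Q ≈ -13400 J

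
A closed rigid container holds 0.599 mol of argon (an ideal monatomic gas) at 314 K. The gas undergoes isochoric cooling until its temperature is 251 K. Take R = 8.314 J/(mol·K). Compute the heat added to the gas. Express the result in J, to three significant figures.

Q ≈ -471 J

Constant volume ⇒ W = 0, so Q = ΔU = nCᵥΔT with Cᵥ = 3R/2 = 12.47 J/(mol·K).
ΔU = (0.599)(12.47)(251 − 314) = -470.6 J.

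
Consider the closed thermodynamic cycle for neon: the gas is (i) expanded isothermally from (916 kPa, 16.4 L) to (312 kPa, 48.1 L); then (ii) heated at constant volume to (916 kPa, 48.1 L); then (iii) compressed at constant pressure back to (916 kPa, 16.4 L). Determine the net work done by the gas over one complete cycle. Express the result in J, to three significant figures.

W_net ≈ -12900 J

Leg (i): W = PᵢVᵢ ln(V_f/Vᵢ) = (15022) ln(48.1/16.4) = 16164 J.
Leg (ii): W = 0.
Leg (iii): W = PΔV = (916)(16.4 − 48.1) = -29037 J.
W_net = 16164 − 29037 = -12873 J.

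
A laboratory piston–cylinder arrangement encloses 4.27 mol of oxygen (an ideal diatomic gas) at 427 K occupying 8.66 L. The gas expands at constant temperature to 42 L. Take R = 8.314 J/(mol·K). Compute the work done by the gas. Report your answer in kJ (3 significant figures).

Isothermal: W = nRT ln(V₂/V₁).
W = (4.27)(8.314)(427) × ln(42/8.66)
  = 15159 × 1.579
W_by_gas = 23935 J.

W ≈ 23.9 kJ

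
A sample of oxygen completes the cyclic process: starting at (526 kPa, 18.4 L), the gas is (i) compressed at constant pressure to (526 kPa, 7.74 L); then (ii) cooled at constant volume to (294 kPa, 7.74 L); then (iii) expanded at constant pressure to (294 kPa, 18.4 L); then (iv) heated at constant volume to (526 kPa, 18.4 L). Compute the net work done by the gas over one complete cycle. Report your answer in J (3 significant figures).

Constant-volume legs do no work.
W(i) = (526)(7.74 − 18.4) = -5607 J; W(iii) = (294)(18.4 − 7.74) = 3134 J.
W_net = -5607 + 3134 = -2473 J (the counter-clockwise enclosed area).

W_net ≈ -2470 J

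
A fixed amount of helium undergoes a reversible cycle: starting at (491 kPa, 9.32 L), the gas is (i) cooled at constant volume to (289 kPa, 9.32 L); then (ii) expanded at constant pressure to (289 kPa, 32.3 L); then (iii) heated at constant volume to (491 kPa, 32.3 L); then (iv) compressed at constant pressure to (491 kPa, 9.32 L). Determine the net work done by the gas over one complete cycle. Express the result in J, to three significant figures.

Constant-volume legs do no work.
W(ii) = (289)(32.3 − 9.32) = 6641 J; W(iv) = (491)(9.32 − 32.3) = -11283 J.
W_net = 6641 − 11283 = -4642 J (the counter-clockwise enclosed area).

W_net ≈ -4640 J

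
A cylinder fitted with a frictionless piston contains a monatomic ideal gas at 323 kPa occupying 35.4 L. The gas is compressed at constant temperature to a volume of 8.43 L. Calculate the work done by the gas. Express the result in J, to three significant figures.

Isothermal: W = nRT ln(V₂/V₁) = P₁V₁ ln(V₂/V₁).
P₁V₁ = (323 kPa)(35.4 L) = 11434 J.
W = 11434 × ln(8.43/35.4) = 11434 × -1.435
W_by_gas = -16407 J.

W ≈ -16400 J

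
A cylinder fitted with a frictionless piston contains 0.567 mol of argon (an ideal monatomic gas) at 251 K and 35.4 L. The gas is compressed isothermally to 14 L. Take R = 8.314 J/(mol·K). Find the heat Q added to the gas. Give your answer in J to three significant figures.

Isothermal ⇒ ΔU = 0, so Q = W = nRT ln(V₂/V₁).
Q = (0.567)(8.314)(251) ln(14/35.4) = 1183 × -0.9277 = -1098 J.

Q ≈ -1100 J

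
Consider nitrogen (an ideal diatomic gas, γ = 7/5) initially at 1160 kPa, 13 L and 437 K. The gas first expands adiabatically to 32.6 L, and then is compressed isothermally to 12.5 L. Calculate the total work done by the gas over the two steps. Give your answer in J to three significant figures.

Step 1 (adiabatic): W = (P₁V₁ − P₂V₂)/(γ−1) = (15080 − 10440)/0.4 = 11601 J.
After step 1: P = 320.2 kPa, V = 32.6 L, T = 302.5 K.
Step 2 (isothermal): W = P₁V₁ ln(V₂/V₁) = (10440) ln(12.5/32.6) = -10007 J.
W_total = 11601 − 10007 = 1593 J.

W_total ≈ 1590 J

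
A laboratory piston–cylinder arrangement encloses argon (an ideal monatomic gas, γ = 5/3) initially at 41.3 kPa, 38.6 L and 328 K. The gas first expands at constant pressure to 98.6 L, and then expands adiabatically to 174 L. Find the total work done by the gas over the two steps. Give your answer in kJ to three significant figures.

W_total ≈ 4.40 kJ

Step 1 (isobaric): W = PΔV = (41.3 kPa)(98.6 − 38.6 L) = 2478 J.
After step 1: P = 41.3 kPa, V = 98.6 L, T = 837.8 K.
Step 2 (adiabatic): W = (P₁V₁ − P₂V₂)/(γ−1) = (4072 − 2789)/0.667 = 1925 J.
W_total = 2478 + 1925 = 4403 J.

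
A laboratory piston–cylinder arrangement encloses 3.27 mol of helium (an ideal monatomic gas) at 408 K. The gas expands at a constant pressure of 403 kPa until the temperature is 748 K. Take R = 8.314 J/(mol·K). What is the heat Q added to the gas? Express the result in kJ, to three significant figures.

Q ≈ 23.1 kJ

Isobaric: W = nRΔT = (3.27)(8.314)(340) = 9244 J.
ΔU = nCᵥΔT with Cᵥ = 3R/2: ΔU = (3.27)(12.47)(340) = 13865 J.
Q = ΔU + W = 13865 + 9244 = 23109 J.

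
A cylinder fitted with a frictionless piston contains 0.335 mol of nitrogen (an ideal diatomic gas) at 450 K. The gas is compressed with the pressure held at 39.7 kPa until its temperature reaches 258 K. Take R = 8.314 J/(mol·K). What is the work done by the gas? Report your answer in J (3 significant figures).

Isobaric: W = P ΔV = nR ΔT.
W = (0.335)(8.314)(258 − 450) = -534.8 J.

W ≈ -535 J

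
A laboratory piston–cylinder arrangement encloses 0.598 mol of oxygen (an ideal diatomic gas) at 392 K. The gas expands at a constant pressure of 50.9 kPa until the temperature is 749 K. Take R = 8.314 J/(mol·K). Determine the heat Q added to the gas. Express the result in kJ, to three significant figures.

Isobaric: W = nRΔT = (0.598)(8.314)(357) = 1775 J.
ΔU = nCᵥΔT with Cᵥ = 5R/2: ΔU = (0.598)(20.79)(357) = 4437 J.
Q = ΔU + W = 4437 + 1775 = 6212 J.

Q ≈ 6.21 kJ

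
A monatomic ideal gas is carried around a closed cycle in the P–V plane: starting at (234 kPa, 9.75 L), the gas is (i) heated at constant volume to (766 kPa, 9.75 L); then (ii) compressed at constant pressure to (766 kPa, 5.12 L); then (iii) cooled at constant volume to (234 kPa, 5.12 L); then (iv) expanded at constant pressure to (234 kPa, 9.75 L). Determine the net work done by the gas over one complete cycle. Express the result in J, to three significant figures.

Constant-volume legs do no work.
W(ii) = (766)(5.12 − 9.75) = -3547 J; W(iv) = (234)(9.75 − 5.12) = 1083 J.
W_net = -3547 + 1083 = -2463 J (the counter-clockwise enclosed area).

W_net ≈ -2460 J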